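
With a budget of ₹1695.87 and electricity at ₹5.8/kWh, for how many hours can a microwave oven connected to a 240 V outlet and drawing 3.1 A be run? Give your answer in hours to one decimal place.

Power = 3.1 A × 240 V = 744 W = 0.744 kW
Energy available = ₹1695.87 ÷ ₹5.8/kWh = 292.3914 kWh
Hours = 292.3914 kWh ÷ 0.744 kW = 393.0 h

393.0 h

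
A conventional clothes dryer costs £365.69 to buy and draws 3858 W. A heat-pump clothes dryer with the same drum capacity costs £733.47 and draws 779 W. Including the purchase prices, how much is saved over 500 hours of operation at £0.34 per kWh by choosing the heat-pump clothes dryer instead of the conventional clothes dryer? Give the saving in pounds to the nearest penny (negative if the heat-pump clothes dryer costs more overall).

conventional clothes dryer: £365.69 + (3858/1000) kW × 500 h × £0.34 = £365.69 + £655.86 = £1021.55
heat-pump clothes dryer: £733.47 + (779/1000) kW × 500 h × £0.34 = £733.47 + £132.43 = £865.9
Saving = £1021.55 − £865.9 = £155.65

£155.65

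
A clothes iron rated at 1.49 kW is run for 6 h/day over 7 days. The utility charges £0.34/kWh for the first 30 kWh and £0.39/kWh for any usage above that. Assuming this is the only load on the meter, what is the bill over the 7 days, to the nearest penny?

£22.91

Runtime = 6 h/day × 7 days = 42 h
Energy = 1.49 kW × 42 h = 62.58 kWh
Tier 1 (0–30 kWh): 30 × £0.34 = £10.2
Above 30 kWh: 32.58 × £0.39 = £12.7062
Bill = £22.91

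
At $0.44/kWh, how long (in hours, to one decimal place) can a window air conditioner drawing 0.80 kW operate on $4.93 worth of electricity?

14.0 h

Energy available = $4.93 ÷ $0.44/kWh = 11.2045 kWh
Hours = 11.2045 kWh ÷ 0.8 kW = 14.0 h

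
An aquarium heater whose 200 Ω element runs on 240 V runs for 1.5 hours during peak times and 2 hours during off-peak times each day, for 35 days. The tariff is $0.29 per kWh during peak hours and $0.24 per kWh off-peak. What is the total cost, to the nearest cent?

Power = V²/R = 240²/200 = 288 W = 0.288 kW
Peak energy = 0.288 kW × 1.5 h × 35 = 15.12 kWh
Off-peak energy = 0.288 kW × 2 h × 35 = 20.16 kWh
Cost = 15.12 × $0.29 + 20.16 × $0.24 = $4.3848 + $4.8384 = $9.22

$9.22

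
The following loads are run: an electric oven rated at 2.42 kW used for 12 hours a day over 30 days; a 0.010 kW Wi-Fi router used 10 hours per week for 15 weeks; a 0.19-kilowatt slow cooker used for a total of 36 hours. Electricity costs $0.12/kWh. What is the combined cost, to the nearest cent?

$105.54

electric oven: Runtime = 12 h/day × 30 days = 360 h
electric oven: 2.42 kW × 360 h = 871.2 kWh
Wi-Fi router: Runtime = 10 h/week × 15 weeks = 150 h
Wi-Fi router: 0.01 kW × 150 h = 1.5 kWh
slow cooker: 0.19 kW × 36 h = 6.84 kWh
Total energy = 879.54 kWh
Cost = 879.54 × $0.12 = $105.54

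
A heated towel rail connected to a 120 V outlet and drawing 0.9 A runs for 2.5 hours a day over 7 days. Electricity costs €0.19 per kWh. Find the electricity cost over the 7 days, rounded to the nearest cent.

Power = 0.9 A × 120 V = 108 W = 0.108 kW
Runtime = 2.5 h/day × 7 days = 17.5 h
Energy = 0.108 kW × 17.5 h = 1.89 kWh
Cost = 1.89 kWh × €0.19/kWh = €0.36

€0.36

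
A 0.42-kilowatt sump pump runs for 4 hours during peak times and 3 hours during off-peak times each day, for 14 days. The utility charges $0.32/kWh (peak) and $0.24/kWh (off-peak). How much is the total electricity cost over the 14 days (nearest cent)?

Peak energy = 0.42 kW × 4 h × 14 = 23.52 kWh
Off-peak energy = 0.42 kW × 3 h × 14 = 17.64 kWh
Cost = 23.52 × $0.32 + 17.64 × $0.24 = $7.5264 + $4.2336 = $11.76

$11.76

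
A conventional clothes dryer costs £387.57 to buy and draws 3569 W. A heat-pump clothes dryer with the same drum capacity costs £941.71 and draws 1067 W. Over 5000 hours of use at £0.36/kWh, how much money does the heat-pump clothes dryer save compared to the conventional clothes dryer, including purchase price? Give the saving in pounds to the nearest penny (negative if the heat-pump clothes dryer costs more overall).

conventional clothes dryer: £387.57 + (3569/1000) kW × 5000 h × £0.36 = £387.57 + £6424.2 = £6811.77
heat-pump clothes dryer: £941.71 + (1067/1000) kW × 5000 h × £0.36 = £941.71 + £1920.6 = £2862.31
Saving = £6811.77 − £2862.31 = £3949.46

£3949.46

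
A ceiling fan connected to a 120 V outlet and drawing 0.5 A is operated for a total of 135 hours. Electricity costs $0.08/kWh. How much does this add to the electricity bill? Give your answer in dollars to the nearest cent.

$0.65

Power = 0.5 A × 120 V = 60 W = 0.06 kW
Energy = 0.06 kW × 135 h = 8.1 kWh
Cost = 8.1 kWh × $0.08/kWh = $0.65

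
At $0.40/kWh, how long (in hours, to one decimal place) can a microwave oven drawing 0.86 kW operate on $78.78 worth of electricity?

229.0 h

Energy available = $78.78 ÷ $0.40/kWh = 196.95 kWh
Hours = 196.95 kWh ÷ 0.86 kW = 229.0 h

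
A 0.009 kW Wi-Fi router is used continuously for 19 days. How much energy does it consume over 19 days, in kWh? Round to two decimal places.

Runtime = 24 h × 19 = 456 h
Energy = 0.009 kW × 456 h = 4.104 kWh ≈ 4.10 kWh

4.10 kWh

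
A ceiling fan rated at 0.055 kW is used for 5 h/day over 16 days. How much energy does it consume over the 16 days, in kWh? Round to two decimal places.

4.40 kWh

Runtime = 5 h/day × 16 days = 80 h
Energy = 0.055 kW × 80 h = 4.4 kWh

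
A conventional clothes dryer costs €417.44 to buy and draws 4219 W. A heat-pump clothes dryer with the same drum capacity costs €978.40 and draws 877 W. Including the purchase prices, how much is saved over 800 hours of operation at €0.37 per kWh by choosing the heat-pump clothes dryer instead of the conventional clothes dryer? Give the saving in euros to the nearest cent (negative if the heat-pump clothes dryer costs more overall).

conventional clothes dryer: €417.44 + (4219/1000) kW × 800 h × €0.37 = €417.44 + €1248.824 = €1666.264
heat-pump clothes dryer: €978.40 + (877/1000) kW × 800 h × €0.37 = €978.40 + €259.592 = €1237.992
Saving = €1666.264 − €1237.992 = €428.272 → €428.27

€428.27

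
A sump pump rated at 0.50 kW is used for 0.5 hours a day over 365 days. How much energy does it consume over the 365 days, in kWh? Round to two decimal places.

Runtime = 0.5 h/day × 365 days = 182.5 h
Energy = 0.5 kW × 182.5 h = 91.25 kWh

91.25 kWh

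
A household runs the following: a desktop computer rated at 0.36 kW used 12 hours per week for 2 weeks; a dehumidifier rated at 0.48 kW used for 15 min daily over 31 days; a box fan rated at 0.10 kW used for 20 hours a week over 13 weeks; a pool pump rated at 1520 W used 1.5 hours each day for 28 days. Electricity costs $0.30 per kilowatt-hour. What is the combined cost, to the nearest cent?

$30.66

desktop computer: Runtime = 12 h/week × 2 weeks = 24 h
desktop computer: 0.36 kW × 24 h = 8.64 kWh
dehumidifier: Runtime = 15 min × 31 = 465 min = 7.75 h
dehumidifier: 0.48 kW × 7.75 h = 3.72 kWh
box fan: Runtime = 20 h/week × 13 weeks = 260 h
box fan: 0.1 kW × 260 h = 26 kWh
pool pump: Runtime = 1.5 h/day × 28 days = 42 h
pool pump: 1.52 kW × 42 h = 63.84 kWh
Total energy = 102.2 kWh
Cost = 102.2 × $0.30 = $30.66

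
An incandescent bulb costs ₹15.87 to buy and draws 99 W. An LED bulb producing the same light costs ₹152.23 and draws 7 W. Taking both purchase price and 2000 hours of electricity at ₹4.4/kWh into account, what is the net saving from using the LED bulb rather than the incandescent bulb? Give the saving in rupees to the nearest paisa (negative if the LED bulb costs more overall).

incandescent bulb: ₹15.87 + (99/1000) kW × 2000 h × ₹4.4 = ₹15.87 + ₹871.2 = ₹887.07
LED bulb: ₹152.23 + (7/1000) kW × 2000 h × ₹4.4 = ₹152.23 + ₹61.6 = ₹213.83
Saving = ₹887.07 − ₹213.83 = ₹673.24

₹673.24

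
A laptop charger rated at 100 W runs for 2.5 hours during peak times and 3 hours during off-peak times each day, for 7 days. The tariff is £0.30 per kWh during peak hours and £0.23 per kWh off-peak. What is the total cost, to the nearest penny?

Peak energy = 0.1 kW × 2.5 h × 7 = 1.75 kWh
Off-peak energy = 0.1 kW × 3 h × 7 = 2.1 kWh
Cost = 1.75 × £0.30 + 2.1 × £0.23 = £0.525 + £0.483 = £1.01

£1.01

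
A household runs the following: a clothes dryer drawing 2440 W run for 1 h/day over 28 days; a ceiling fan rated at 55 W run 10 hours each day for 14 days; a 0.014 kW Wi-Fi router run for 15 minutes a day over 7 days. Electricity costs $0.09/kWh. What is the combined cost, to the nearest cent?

clothes dryer: Runtime = 1 h/day × 28 days = 28 h
clothes dryer: 2.44 kW × 28 h = 68.32 kWh
ceiling fan: Runtime = 10 h/day × 14 days = 140 h
ceiling fan: 0.055 kW × 140 h = 7.7 kWh
Wi-Fi router: Runtime = 15 min × 7 = 105 min = 1.75 h
Wi-Fi router: 0.014 kW × 1.75 h = 0.0245 kWh
Total energy = 76.0445 kWh
Cost = 76.0445 × $0.09 = $6.84

$6.84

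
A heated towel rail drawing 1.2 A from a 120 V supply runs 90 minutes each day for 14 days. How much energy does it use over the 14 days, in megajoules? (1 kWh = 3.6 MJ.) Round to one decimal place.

Power = 1.2 A × 120 V = 144 W = 0.144 kW
Runtime = 90 min × 14 = 1260 min = 21 h
Energy = 0.144 kW × 21 h = 3.024 kWh
= 3.024 × 3.6 MJ = 10.9 MJ

10.9 MJ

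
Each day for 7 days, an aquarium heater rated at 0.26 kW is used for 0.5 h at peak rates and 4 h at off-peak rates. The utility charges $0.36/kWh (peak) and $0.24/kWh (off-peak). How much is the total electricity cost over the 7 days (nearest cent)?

Peak energy = 0.26 kW × 0.5 h × 7 = 0.91 kWh
Off-peak energy = 0.26 kW × 4 h × 7 = 7.28 kWh
Cost = 0.91 × $0.36 + 7.28 × $0.24 = $0.3276 + $1.7472 = $2.07

$2.07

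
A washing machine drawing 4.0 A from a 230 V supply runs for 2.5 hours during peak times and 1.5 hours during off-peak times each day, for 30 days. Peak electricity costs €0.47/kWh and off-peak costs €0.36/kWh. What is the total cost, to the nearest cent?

€47.33

Power = 4.0 A × 230 V = 920 W = 0.92 kW
Peak energy = 0.92 kW × 2.5 h × 30 = 69 kWh
Off-peak energy = 0.92 kW × 1.5 h × 30 = 41.4 kWh
Cost = 69 × €0.47 + 41.4 × €0.36 = €32.43 + €14.904 = €47.33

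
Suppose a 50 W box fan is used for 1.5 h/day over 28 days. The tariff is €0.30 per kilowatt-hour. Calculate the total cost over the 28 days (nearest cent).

€0.63

Runtime = 1.5 h/day × 28 days = 42 h
Energy = 0.05 kW × 42 h = 2.1 kWh
Cost = 2.1 kWh × €0.30/kWh = €0.63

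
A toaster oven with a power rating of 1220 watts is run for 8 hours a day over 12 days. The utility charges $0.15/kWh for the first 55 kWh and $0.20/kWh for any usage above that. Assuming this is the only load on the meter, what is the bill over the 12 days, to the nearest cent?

Runtime = 8 h/day × 12 days = 96 h
Energy = 1.22 kW × 96 h = 117.12 kWh
Tier 1 (0–55 kWh): 55 × $0.15 = $8.25
Above 55 kWh: 62.12 × $0.20 = $12.424
Bill = $20.67

$20.67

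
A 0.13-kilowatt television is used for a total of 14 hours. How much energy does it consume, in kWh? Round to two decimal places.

Energy = 0.13 kW × 14 h = 1.82 kWh

1.82 kWh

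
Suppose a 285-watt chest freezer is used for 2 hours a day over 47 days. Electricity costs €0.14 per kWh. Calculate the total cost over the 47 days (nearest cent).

Runtime = 2 h/day × 47 days = 94 h
Energy = 0.285 kW × 94 h = 26.79 kWh
Cost = 26.79 kWh × €0.14/kWh = €3.75

€3.75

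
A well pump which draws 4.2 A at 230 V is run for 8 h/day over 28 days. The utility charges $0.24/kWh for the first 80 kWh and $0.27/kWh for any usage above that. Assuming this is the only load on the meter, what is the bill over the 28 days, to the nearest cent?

$56.02

Power = 4.2 A × 230 V = 966 W = 0.966 kW
Runtime = 8 h/day × 28 days = 224 h
Energy = 0.966 kW × 224 h = 216.384 kWh
Tier 1 (0–80 kWh): 80 × $0.24 = $19.2
Above 80 kWh: 136.384 × $0.27 = $36.82368
Bill = $56.02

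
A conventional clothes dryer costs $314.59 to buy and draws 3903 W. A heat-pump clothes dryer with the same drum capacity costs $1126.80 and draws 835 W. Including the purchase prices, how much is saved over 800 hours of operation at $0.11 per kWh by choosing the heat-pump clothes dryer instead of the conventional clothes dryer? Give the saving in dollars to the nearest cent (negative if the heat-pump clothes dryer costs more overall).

-$542.23

conventional clothes dryer: $314.59 + (3903/1000) kW × 800 h × $0.11 = $314.59 + $343.464 = $658.054
heat-pump clothes dryer: $1126.80 + (835/1000) kW × 800 h × $0.11 = $1126.80 + $73.48 = $1200.28
Saving = $658.054 − $1200.28 = −$542.226 → -$542.23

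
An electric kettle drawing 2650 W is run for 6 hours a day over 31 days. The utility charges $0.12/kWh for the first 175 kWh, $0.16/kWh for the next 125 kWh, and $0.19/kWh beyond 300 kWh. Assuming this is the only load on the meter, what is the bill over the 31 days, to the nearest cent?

Runtime = 6 h/day × 31 days = 186 h
Energy = 2.65 kW × 186 h = 492.9 kWh
Tier 1 (0–175 kWh): 175 × $0.12 = $21
Tier 2 (175–300 kWh): 125 × $0.16 = $20
Above 300 kWh: 192.9 × $0.19 = $36.651
Bill = $77.65

$77.65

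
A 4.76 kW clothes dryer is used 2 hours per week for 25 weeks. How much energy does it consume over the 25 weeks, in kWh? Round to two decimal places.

238.00 kWh

Runtime = 2 h/week × 25 weeks = 50 h
Energy = 4.76 kW × 50 h = 238 kWh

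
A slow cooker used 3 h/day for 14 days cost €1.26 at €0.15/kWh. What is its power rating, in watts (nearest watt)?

Energy = €1.26 ÷ €0.15/kWh = 8.4 kWh
Runtime = 3 h/day × 14 days = 42 h
Power = 8.4 kWh ÷ 42 h = 0.2 kW = 200 W

200 W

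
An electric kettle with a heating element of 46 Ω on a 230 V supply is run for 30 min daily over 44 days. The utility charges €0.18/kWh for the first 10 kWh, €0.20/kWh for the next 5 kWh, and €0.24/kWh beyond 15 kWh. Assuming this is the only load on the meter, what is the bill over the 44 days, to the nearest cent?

€5.27

Power = V²/R = 230²/46 = 1150 W = 1.15 kW
Runtime = 30 min × 44 = 1320 min = 22 h
Energy = 1.15 kW × 22 h = 25.3 kWh
Tier 1 (0–10 kWh): 10 × €0.18 = €1.8
Tier 2 (10–15 kWh): 5 × €0.20 = €1
Above 15 kWh: 10.3 × €0.24 = €2.472
Bill = €5.27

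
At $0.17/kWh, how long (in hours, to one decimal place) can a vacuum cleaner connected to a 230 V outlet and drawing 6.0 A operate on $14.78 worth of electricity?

63.0 h

Power = 6.0 A × 230 V = 1380 W = 1.38 kW
Energy available = $14.78 ÷ $0.17/kWh = 86.9412 kWh
Hours = 86.9412 kWh ÷ 1.38 kW = 63.0 h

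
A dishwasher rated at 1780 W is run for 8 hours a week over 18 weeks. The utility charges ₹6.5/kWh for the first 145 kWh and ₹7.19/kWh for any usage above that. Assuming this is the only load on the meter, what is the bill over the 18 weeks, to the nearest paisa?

₹1742.89

Runtime = 8 h/week × 18 weeks = 144 h
Energy = 1.78 kW × 144 h = 256.32 kWh
Tier 1 (0–145 kWh): 145 × ₹6.5 = ₹942.5
Above 145 kWh: 111.32 × ₹7.19 = ₹800.3908
Bill = ₹1742.89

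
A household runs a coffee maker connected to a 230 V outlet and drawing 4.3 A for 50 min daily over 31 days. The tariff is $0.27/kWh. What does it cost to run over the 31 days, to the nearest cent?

$6.90

Power = 4.3 A × 230 V = 989 W = 0.989 kW
Runtime = 50 min × 31 = 1550 min = 25.833333… h
Energy = 0.989 kW × 25.833333… h = 25.549166… kWh
Cost = 25.549166… kWh × $0.27/kWh = $6.90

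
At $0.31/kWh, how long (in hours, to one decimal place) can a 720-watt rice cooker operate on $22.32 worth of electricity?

100.0 h

Energy available = $22.32 ÷ $0.31/kWh = 72 kWh
Hours = 72 kWh ÷ 0.72 kW = 100.0 h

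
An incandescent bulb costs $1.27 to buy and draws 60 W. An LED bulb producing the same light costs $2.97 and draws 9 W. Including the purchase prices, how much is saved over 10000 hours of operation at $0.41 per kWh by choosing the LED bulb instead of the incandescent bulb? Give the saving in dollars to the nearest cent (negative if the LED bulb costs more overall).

incandescent bulb: $1.27 + (60/1000) kW × 10000 h × $0.41 = $1.27 + $246 = $247.27
LED bulb: $2.97 + (9/1000) kW × 10000 h × $0.41 = $2.97 + $36.9 = $39.87
Saving = $247.27 − $39.87 = $207.4

$207.40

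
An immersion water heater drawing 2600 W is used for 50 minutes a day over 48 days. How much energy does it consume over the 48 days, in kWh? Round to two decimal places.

104.00 kWh

Runtime = 50 min × 48 = 2400 min = 40 h
Energy = 2.6 kW × 40 h = 104 kWh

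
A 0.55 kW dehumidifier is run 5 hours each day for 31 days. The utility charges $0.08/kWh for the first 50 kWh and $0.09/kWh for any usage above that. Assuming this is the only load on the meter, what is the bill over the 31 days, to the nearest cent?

$7.17

Runtime = 5 h/day × 31 days = 155 h
Energy = 0.55 kW × 155 h = 85.25 kWh
Tier 1 (0–50 kWh): 50 × $0.08 = $4
Above 50 kWh: 35.25 × $0.09 = $3.1725
Bill = $7.17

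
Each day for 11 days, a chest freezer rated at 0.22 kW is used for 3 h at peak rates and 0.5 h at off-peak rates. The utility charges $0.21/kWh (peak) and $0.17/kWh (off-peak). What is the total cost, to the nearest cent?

$1.73

Peak energy = 0.22 kW × 3 h × 11 = 7.26 kWh
Off-peak energy = 0.22 kW × 0.5 h × 11 = 1.21 kWh
Cost = 7.26 × $0.21 + 1.21 × $0.17 = $1.5246 + $0.2057 = $1.73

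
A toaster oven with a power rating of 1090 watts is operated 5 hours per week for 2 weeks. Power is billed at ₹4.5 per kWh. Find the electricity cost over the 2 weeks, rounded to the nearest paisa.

Runtime = 5 h/week × 2 weeks = 10 h
Energy = 1.09 kW × 10 h = 10.9 kWh
Cost = 10.9 kWh × ₹4.5/kWh = ₹49.05

₹49.05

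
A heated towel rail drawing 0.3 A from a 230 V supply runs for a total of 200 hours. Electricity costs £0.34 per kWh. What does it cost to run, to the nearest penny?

Power = 0.3 A × 230 V = 69 W = 0.069 kW
Energy = 0.069 kW × 200 h = 13.8 kWh
Cost = 13.8 kWh × £0.34/kWh = £4.69

£4.69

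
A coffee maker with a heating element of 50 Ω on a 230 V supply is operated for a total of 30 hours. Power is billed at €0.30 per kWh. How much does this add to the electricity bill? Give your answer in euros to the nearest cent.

€9.52

Power = V²/R = 230²/50 = 1058 W = 1.058 kW
Energy = 1.058 kW × 30 h = 31.74 kWh
Cost = 31.74 kWh × €0.30/kWh = €9.52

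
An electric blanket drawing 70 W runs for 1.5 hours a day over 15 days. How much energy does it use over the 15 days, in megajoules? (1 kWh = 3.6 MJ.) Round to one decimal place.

Runtime = 1.5 h/day × 15 days = 22.5 h
Energy = 0.07 kW × 22.5 h = 1.575 kWh
= 1.575 × 3.6 MJ = 5.7 MJ

5.7 MJ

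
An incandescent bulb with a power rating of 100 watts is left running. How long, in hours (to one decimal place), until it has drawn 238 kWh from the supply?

2380.0 h

Hours = 238 kWh ÷ 0.1 kW = 2380.0 h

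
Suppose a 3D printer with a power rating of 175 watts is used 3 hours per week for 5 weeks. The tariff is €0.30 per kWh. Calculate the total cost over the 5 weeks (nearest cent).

€0.79

Runtime = 3 h/week × 5 weeks = 15 h
Energy = 0.175 kW × 15 h = 2.625 kWh
Cost = 2.625 kWh × €0.30/kWh = €0.79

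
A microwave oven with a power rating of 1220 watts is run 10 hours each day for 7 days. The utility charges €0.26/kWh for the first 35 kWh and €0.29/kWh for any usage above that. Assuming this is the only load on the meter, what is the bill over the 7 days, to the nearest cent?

€23.72

Runtime = 10 h/day × 7 days = 70 h
Energy = 1.22 kW × 70 h = 85.4 kWh
Tier 1 (0–35 kWh): 35 × €0.26 = €9.1
Above 35 kWh: 50.4 × €0.29 = €14.616
Bill = €23.72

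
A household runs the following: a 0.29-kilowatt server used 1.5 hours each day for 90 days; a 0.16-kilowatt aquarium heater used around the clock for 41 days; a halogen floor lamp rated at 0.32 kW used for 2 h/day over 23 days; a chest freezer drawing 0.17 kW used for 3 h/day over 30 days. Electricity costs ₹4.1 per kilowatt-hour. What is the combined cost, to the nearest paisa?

₹929.10

server: Runtime = 1.5 h/day × 90 days = 135 h
server: 0.29 kW × 135 h = 39.15 kWh
aquarium heater: Runtime = 24 h × 41 = 984 h
aquarium heater: 0.16 kW × 984 h = 157.44 kWh
halogen floor lamp: Runtime = 2 h/day × 23 days = 46 h
halogen floor lamp: 0.32 kW × 46 h = 14.72 kWh
chest freezer: Runtime = 3 h/day × 30 days = 90 h
chest freezer: 0.17 kW × 90 h = 15.3 kWh
Total energy = 226.61 kWh
Cost = 226.61 × ₹4.1 = ₹929.10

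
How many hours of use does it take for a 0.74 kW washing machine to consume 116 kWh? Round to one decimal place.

Hours = 116 kWh ÷ 0.74 kW = 156.8 h

156.8 h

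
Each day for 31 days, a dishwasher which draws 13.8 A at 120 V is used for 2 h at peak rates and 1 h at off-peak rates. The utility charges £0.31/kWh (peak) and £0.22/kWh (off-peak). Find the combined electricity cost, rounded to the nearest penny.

£43.12

Power = 13.8 A × 120 V = 1656 W = 1.656 kW
Peak energy = 1.656 kW × 2 h × 31 = 102.672 kWh
Off-peak energy = 1.656 kW × 1 h × 31 = 51.336 kWh
Cost = 102.672 × £0.31 + 51.336 × £0.22 = £31.82832 + £11.29392 = £43.12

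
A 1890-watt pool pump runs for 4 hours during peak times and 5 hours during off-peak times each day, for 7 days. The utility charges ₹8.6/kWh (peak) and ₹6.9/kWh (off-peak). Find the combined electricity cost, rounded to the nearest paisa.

Peak energy = 1.89 kW × 4 h × 7 = 52.92 kWh
Off-peak energy = 1.89 kW × 5 h × 7 = 66.15 kWh
Cost = 52.92 × ₹8.6 + 66.15 × ₹6.9 = ₹455.112 + ₹456.435 = ₹911.55

₹911.55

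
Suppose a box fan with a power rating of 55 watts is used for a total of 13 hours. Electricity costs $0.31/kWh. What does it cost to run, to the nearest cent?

Energy = 0.055 kW × 13 h = 0.715 kWh
Cost = 0.715 kWh × $0.31/kWh = $0.22

$0.22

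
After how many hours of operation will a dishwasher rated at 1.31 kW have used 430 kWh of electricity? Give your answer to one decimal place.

328.2 h

Hours = 430 kWh ÷ 1.31 kW = 328.2 h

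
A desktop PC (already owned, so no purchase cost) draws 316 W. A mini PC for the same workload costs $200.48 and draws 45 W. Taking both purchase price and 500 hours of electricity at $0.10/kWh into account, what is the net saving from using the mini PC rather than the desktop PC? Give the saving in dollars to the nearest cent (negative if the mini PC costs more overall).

desktop PC: $0.00 + (316/1000) kW × 500 h × $0.10 = $0.00 + $15.8 = $15.8
mini PC: $200.48 + (45/1000) kW × 500 h × $0.10 = $200.48 + $2.25 = $202.73
Saving = $15.8 − $202.73 = −$186.93

-$186.93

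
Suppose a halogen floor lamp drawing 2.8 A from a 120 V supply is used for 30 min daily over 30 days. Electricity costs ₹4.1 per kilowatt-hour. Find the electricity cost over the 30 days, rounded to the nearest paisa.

₹20.66

Power = 2.8 A × 120 V = 336 W = 0.336 kW
Runtime = 30 min × 30 = 900 min = 15 h
Energy = 0.336 kW × 15 h = 5.04 kWh
Cost = 5.04 kWh × ₹4.1/kWh = ₹20.66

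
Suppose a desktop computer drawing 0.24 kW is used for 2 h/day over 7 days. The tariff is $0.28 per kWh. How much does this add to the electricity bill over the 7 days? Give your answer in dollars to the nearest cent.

$0.94

Runtime = 2 h/day × 7 days = 14 h
Energy = 0.24 kW × 14 h = 3.36 kWh
Cost = 3.36 kWh × $0.28/kWh = $0.94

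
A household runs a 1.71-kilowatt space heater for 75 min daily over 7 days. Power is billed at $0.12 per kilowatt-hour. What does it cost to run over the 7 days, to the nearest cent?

$1.80

Runtime = 75 min × 7 = 525 min = 8.75 h
Energy = 1.71 kW × 8.75 h = 14.9625 kWh
Cost = 14.9625 kWh × $0.12/kWh = $1.80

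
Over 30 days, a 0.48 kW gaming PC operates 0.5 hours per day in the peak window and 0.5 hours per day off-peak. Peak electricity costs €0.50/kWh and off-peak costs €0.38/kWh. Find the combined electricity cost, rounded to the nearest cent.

Peak energy = 0.48 kW × 0.5 h × 30 = 7.2 kWh
Off-peak energy = 0.48 kW × 0.5 h × 30 = 7.2 kWh
Cost = 7.2 × €0.50 + 7.2 × €0.38 = €3.6 + €2.736 = €6.34

€6.34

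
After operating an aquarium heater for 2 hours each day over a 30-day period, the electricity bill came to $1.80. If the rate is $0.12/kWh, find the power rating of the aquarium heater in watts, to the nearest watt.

Energy = $1.80 ÷ $0.12/kWh = 15 kWh
Runtime = 2 h/day × 30 days = 60 h
Power = 15 kWh ÷ 60 h = 0.25 kW = 250 W

250 W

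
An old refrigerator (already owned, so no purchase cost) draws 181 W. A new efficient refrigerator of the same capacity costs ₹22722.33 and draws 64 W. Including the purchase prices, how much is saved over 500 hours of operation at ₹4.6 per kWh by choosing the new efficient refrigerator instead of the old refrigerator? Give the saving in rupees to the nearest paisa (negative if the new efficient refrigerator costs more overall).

-₹22453.23

old refrigerator: ₹0.00 + (181/1000) kW × 500 h × ₹4.6 = ₹0.00 + ₹416.3 = ₹416.3
new efficient refrigerator: ₹22722.33 + (64/1000) kW × 500 h × ₹4.6 = ₹22722.33 + ₹147.2 = ₹22869.53
Saving = ₹416.3 − ₹22869.53 = −₹22453.23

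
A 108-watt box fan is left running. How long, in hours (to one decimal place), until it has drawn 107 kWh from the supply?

990.7 h

Hours = 107 kWh ÷ 0.108 kW = 990.7 h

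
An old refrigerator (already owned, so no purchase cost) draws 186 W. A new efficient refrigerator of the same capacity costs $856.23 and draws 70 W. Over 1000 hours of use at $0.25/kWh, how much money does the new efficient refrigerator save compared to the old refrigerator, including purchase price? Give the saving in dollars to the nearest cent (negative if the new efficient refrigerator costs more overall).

-$827.23

old refrigerator: $0.00 + (186/1000) kW × 1000 h × $0.25 = $0.00 + $46.5 = $46.5
new efficient refrigerator: $856.23 + (70/1000) kW × 1000 h × $0.25 = $856.23 + $17.5 = $873.73
Saving = $46.5 − $873.73 = −$827.23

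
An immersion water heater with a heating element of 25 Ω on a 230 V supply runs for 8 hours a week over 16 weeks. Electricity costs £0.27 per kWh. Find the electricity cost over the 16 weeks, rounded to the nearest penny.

Power = V²/R = 230²/25 = 2116 W = 2.116 kW
Runtime = 8 h/week × 16 weeks = 128 h
Energy = 2.116 kW × 128 h = 270.848 kWh
Cost = 270.848 kWh × £0.27/kWh = £73.13

£73.13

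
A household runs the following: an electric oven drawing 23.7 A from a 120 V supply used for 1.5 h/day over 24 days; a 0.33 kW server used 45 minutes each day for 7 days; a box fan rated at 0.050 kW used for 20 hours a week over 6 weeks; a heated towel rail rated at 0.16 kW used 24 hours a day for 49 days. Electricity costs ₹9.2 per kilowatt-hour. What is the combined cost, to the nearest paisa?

₹2744.14

electric oven: Power = 23.7 A × 120 V = 2844 W = 2.844 kW
electric oven: Runtime = 1.5 h/day × 24 days = 36 h
electric oven: 2.844 kW × 36 h = 102.384 kWh
server: Runtime = 45 min × 7 = 315 min = 5.25 h
server: 0.33 kW × 5.25 h = 1.7325 kWh
box fan: Runtime = 20 h/week × 6 weeks = 120 h
box fan: 0.05 kW × 120 h = 6 kWh
heated towel rail: Runtime = 24 h × 49 = 1176 h
heated towel rail: 0.16 kW × 1176 h = 188.16 kWh
Total energy = 298.2765 kWh
Cost = 298.2765 × ₹9.2 = ₹2744.14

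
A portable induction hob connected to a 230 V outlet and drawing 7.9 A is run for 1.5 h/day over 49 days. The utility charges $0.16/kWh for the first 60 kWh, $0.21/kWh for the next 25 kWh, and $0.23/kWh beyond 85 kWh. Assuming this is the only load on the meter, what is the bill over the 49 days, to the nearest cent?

$26.02

Power = 7.9 A × 230 V = 1817 W = 1.817 kW
Runtime = 1.5 h/day × 49 days = 73.5 h
Energy = 1.817 kW × 73.5 h = 133.5495 kWh
Tier 1 (0–60 kWh): 60 × $0.16 = $9.6
Tier 2 (60–85 kWh): 25 × $0.21 = $5.25
Above 85 kWh: 48.5495 × $0.23 = $11.166385
Bill = $26.02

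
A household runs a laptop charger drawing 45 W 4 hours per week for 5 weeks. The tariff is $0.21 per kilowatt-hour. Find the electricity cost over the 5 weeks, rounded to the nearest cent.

$0.19

Runtime = 4 h/week × 5 weeks = 20 h
Energy = 0.045 kW × 20 h = 0.9 kWh
Cost = 0.9 kWh × $0.21/kWh = $0.19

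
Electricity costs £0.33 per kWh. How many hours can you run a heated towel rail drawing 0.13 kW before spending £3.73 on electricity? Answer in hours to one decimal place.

Energy available = £3.73 ÷ £0.33/kWh = 11.303 kWh
Hours = 11.303 kWh ÷ 0.13 kW = 86.9 h

86.9 h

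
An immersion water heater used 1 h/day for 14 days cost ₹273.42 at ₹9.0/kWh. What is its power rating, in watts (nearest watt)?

2170 W

Energy = ₹273.42 ÷ ₹9.0/kWh = 30.38 kWh
Runtime = 1 h/day × 14 days = 14 h
Power = 30.38 kWh ÷ 14 h = 2.17 kW = 2170 W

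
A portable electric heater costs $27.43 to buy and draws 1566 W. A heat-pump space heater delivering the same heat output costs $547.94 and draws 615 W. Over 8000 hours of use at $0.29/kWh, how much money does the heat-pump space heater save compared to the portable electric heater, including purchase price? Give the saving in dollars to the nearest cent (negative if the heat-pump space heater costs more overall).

$1685.81

portable electric heater: $27.43 + (1566/1000) kW × 8000 h × $0.29 = $27.43 + $3633.12 = $3660.55
heat-pump space heater: $547.94 + (615/1000) kW × 8000 h × $0.29 = $547.94 + $1426.8 = $1974.74
Saving = $3660.55 − $1974.74 = $1685.81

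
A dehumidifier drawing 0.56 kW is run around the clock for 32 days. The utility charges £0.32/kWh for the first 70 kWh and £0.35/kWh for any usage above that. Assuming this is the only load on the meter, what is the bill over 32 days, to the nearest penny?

£148.43

Runtime = 24 h × 32 = 768 h
Energy = 0.56 kW × 768 h = 430.08 kWh
Tier 1 (0–70 kWh): 70 × £0.32 = £22.4
Above 70 kWh: 360.08 × £0.35 = £126.028
Bill = £148.43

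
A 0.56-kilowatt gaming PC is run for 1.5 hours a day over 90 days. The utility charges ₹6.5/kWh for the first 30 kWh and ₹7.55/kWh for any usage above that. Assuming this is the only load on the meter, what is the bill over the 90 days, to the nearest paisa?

₹539.28

Runtime = 1.5 h/day × 90 days = 135 h
Energy = 0.56 kW × 135 h = 75.6 kWh
Tier 1 (0–30 kWh): 30 × ₹6.5 = ₹195
Above 30 kWh: 45.6 × ₹7.55 = ₹344.28
Bill = ₹539.28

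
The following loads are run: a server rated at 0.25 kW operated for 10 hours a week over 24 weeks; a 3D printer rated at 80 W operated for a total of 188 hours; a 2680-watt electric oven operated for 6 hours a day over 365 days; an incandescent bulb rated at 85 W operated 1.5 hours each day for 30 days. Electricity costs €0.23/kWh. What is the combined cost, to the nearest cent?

server: Runtime = 10 h/week × 24 weeks = 240 h
server: 0.25 kW × 240 h = 60 kWh
3D printer: 0.08 kW × 188 h = 15.04 kWh
electric oven: Runtime = 6 h/day × 365 days = 2190 h
electric oven: 2.68 kW × 2190 h = 5869.2 kWh
incandescent bulb: Runtime = 1.5 h/day × 30 days = 45 h
incandescent bulb: 0.085 kW × 45 h = 3.825 kWh
Total energy = 5948.065 kWh
Cost = 5948.065 × €0.23 = €1368.05

€1368.05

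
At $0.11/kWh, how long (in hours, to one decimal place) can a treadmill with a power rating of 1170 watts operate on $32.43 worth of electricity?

252.0 h

Energy available = $32.43 ÷ $0.11/kWh = 294.8182 kWh
Hours = 294.8182 kWh ÷ 1.17 kW = 252.0 h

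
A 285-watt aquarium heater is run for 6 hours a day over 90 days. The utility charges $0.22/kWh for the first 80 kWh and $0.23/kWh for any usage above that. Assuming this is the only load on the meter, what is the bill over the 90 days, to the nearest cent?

$34.60

Runtime = 6 h/day × 90 days = 540 h
Energy = 0.285 kW × 540 h = 153.9 kWh
Tier 1 (0–80 kWh): 80 × $0.22 = $17.6
Above 80 kWh: 73.9 × $0.23 = $16.997
Bill = $34.60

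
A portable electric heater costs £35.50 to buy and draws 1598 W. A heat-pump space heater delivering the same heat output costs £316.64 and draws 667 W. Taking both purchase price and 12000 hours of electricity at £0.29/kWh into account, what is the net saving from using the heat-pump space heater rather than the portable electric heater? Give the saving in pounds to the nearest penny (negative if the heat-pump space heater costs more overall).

portable electric heater: £35.50 + (1598/1000) kW × 12000 h × £0.29 = £35.50 + £5561.04 = £5596.54
heat-pump space heater: £316.64 + (667/1000) kW × 12000 h × £0.29 = £316.64 + £2321.16 = £2637.8
Saving = £5596.54 − £2637.8 = £2958.74

£2958.74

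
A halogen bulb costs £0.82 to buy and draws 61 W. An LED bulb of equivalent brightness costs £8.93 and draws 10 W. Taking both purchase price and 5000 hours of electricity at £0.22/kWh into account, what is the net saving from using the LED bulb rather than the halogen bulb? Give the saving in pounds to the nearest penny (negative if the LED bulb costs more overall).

£47.99

halogen bulb: £0.82 + (61/1000) kW × 5000 h × £0.22 = £0.82 + £67.1 = £67.92
LED bulb: £8.93 + (10/1000) kW × 5000 h × £0.22 = £8.93 + £11 = £19.93
Saving = £67.92 − £19.93 = £47.99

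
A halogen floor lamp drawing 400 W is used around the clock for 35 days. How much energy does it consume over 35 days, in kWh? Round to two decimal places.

336.00 kWh

Runtime = 24 h × 35 = 840 h
Energy = 0.4 kW × 840 h = 336 kWh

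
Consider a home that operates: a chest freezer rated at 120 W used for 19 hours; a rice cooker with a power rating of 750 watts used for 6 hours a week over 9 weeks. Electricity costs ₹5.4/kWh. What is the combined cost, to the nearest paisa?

₹231.01

chest freezer: 0.12 kW × 19 h = 2.28 kWh
rice cooker: Runtime = 6 h/week × 9 weeks = 54 h
rice cooker: 0.75 kW × 54 h = 40.5 kWh
Total energy = 42.78 kWh
Cost = 42.78 × ₹5.4 = ₹231.01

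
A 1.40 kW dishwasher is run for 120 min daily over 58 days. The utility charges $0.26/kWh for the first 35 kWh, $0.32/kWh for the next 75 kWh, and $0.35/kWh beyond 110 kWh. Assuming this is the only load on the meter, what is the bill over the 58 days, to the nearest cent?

Runtime = 120 min × 58 = 6960 min = 116 h
Energy = 1.4 kW × 116 h = 162.4 kWh
Tier 1 (0–35 kWh): 35 × $0.26 = $9.1
Tier 2 (35–110 kWh): 75 × $0.32 = $24
Above 110 kWh: 52.4 × $0.35 = $18.34
Bill = $51.44

$51.44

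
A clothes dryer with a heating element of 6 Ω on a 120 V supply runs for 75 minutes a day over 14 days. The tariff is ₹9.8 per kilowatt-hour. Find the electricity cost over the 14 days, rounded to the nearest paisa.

Power = V²/R = 120²/6 = 2400 W = 2.4 kW
Runtime = 75 min × 14 = 1050 min = 17.5 h
Energy = 2.4 kW × 17.5 h = 42 kWh
Cost = 42 kWh × ₹9.8/kWh = ₹411.60

₹411.60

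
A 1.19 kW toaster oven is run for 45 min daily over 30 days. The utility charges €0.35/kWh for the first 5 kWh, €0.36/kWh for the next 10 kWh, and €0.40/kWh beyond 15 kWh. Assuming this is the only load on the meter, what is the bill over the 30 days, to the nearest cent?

€10.06

Runtime = 45 min × 30 = 1350 min = 22.5 h
Energy = 1.19 kW × 22.5 h = 26.775 kWh
Tier 1 (0–5 kWh): 5 × €0.35 = €1.75
Tier 2 (5–15 kWh): 10 × €0.36 = €3.6
Above 15 kWh: 11.775 × €0.40 = €4.71
Bill = €10.06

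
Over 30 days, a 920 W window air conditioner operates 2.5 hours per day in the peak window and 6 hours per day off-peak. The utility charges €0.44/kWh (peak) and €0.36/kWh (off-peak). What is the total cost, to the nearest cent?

Peak energy = 0.92 kW × 2.5 h × 30 = 69 kWh
Off-peak energy = 0.92 kW × 6 h × 30 = 165.6 kWh
Cost = 69 × €0.44 + 165.6 × €0.36 = €30.36 + €59.616 = €89.98

€89.98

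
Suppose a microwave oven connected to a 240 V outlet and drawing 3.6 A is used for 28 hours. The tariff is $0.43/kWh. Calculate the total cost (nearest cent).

Power = 3.6 A × 240 V = 864 W = 0.864 kW
Energy = 0.864 kW × 28 h = 24.192 kWh
Cost = 24.192 kWh × $0.43/kWh = $10.40

$10.40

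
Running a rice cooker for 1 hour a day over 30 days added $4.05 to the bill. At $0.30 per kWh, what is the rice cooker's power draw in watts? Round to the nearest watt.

Energy = $4.05 ÷ $0.30/kWh = 13.5 kWh
Runtime = 1 h/day × 30 days = 30 h
Power = 13.5 kWh ÷ 30 h = 0.45 kW = 450 W

450 W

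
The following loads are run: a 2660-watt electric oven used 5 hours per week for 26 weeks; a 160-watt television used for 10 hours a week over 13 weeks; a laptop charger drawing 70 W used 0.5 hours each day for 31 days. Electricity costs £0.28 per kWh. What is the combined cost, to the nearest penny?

£102.95

electric oven: Runtime = 5 h/week × 26 weeks = 130 h
electric oven: 2.66 kW × 130 h = 345.8 kWh
television: Runtime = 10 h/week × 13 weeks = 130 h
television: 0.16 kW × 130 h = 20.8 kWh
laptop charger: Runtime = 0.5 h/day × 31 days = 15.5 h
laptop charger: 0.07 kW × 15.5 h = 1.085 kWh
Total energy = 367.685 kWh
Cost = 367.685 × £0.28 = £102.95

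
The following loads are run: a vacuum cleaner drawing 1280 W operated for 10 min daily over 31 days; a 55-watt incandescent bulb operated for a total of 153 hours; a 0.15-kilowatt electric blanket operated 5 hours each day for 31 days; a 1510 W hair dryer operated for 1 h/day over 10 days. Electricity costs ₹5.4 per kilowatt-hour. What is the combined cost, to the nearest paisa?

vacuum cleaner: Runtime = 10 min × 31 = 310 min = 5.166666… h
vacuum cleaner: 1.28 kW × 5.166666… h = 6.613333… kWh
incandescent bulb: 0.055 kW × 153 h = 8.415 kWh
electric blanket: Runtime = 5 h/day × 31 days = 155 h
electric blanket: 0.15 kW × 155 h = 23.25 kWh
hair dryer: Runtime = 1 h/day × 10 days = 10 h
hair dryer: 1.51 kW × 10 h = 15.1 kWh
Total energy = 53.378333… kWh
Cost = 53.378333… × ₹5.4 = ₹288.24

₹288.24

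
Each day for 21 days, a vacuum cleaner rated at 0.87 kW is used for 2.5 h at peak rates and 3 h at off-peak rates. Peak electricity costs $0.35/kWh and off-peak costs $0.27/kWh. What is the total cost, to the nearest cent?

Peak energy = 0.87 kW × 2.5 h × 21 = 45.675 kWh
Off-peak energy = 0.87 kW × 3 h × 21 = 54.81 kWh
Cost = 45.675 × $0.35 + 54.81 × $0.27 = $15.98625 + $14.7987 = $30.78

$30.78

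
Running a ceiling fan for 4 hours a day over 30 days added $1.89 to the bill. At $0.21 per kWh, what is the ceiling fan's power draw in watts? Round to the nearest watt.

Energy = $1.89 ÷ $0.21/kWh = 9 kWh
Runtime = 4 h/day × 30 days = 120 h
Power = 9 kWh ÷ 120 h = 0.075 kW = 75 W

75 W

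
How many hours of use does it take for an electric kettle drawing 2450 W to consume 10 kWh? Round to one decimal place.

4.1 h

Hours = 10 kWh ÷ 2.45 kW = 4.1 h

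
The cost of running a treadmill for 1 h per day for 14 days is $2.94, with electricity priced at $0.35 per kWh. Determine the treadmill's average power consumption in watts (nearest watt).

600 W

Energy = $2.94 ÷ $0.35/kWh = 8.4 kWh
Runtime = 1 h/day × 14 days = 14 h
Power = 8.4 kWh ÷ 14 h = 0.6 kW = 600 W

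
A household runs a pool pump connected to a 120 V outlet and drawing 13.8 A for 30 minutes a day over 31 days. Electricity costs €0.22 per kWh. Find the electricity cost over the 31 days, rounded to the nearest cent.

€5.65

Power = 13.8 A × 120 V = 1656 W = 1.656 kW
Runtime = 30 min × 31 = 930 min = 15.5 h
Energy = 1.656 kW × 15.5 h = 25.668 kWh
Cost = 25.668 kWh × €0.22/kWh = €5.65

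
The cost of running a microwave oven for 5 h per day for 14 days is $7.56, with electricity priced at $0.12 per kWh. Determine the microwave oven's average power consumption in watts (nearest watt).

900 W

Energy = $7.56 ÷ $0.12/kWh = 63 kWh
Runtime = 5 h/day × 14 days = 70 h
Power = 63 kWh ÷ 70 h = 0.9 kW = 900 W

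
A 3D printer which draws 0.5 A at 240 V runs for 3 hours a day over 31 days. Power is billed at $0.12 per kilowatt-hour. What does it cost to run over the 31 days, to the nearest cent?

$1.34

Power = 0.5 A × 240 V = 120 W = 0.12 kW
Runtime = 3 h/day × 31 days = 93 h
Energy = 0.12 kW × 93 h = 11.16 kWh
Cost = 11.16 kWh × $0.12/kWh = $1.34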